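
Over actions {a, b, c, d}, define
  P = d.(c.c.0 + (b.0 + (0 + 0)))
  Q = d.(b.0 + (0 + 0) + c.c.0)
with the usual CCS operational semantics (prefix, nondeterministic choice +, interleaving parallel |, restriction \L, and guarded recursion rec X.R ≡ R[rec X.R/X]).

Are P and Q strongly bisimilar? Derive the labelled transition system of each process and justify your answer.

Reachable graph of P (4 states):
  s0 = d.(c.c.0 + (b.0 + (0 + 0))) has moves -d-> s1
  s1 = c.c.0 + (b.0 + (0 + 0)) has moves -b-> s2, -c-> s3
  s2 = 0 has moves ·
  s3 = c.0 has moves -c-> s2
Reachable graph of Q (4 states):
  t0 = d.(b.0 + (0 + 0) + c.c.0) has moves -d-> t1
  t1 = b.0 + (0 + 0) + c.c.0 has moves -b-> t2, -c-> t3
  t2 = 0 has moves ·
  t3 = c.0 has moves -c-> t2
Bisimilarity quotient blocks:
  B0 = {s0, t0}
  B1 = {s1, t1}
  B2 = {s3, t3}
  B3 = {s2, t2}
s0 ∈ B0, t0 ∈ B0 → same block

YES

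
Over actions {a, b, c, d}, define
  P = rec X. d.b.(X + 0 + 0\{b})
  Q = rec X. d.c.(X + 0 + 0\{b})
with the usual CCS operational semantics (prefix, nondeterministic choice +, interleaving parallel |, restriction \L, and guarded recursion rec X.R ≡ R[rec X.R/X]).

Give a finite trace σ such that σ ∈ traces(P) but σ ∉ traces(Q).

Reachable graph of P (3 states):
  p0 = rec X. d.b.(X + 0 + 0\{b}) :: ··d··> p1
  p1 = b.((rec X. d.b.(X + 0 + 0\{b})) + 0 + 0\{b}) :: ··b··> p2
  p2 = (rec X. d.b.(X + 0 + 0\{b})) + 0 + 0\{b} :: ··d··> p1
Reachable graph of Q (3 states):
  q0 = rec X. d.c.(X + 0 + 0\{b}) :: ··d··> q1
  q1 = c.((rec X. d.c.(X + 0 + 0\{b})) + 0 + 0\{b}) :: ··c··> q2
  q2 = (rec X. d.c.(X + 0 + 0\{b})) + 0 + 0\{b} :: ··d··> q1
Run σ = ⟨db⟩ on P: start {p0}
  step 1 (d): {p1}
  step 2 (b): {p2}
  P completes σ.
Run σ = ⟨db⟩ on Q: start {q0}
  step 1 (d): {q1}
  step 2 (b): no successor for Q

db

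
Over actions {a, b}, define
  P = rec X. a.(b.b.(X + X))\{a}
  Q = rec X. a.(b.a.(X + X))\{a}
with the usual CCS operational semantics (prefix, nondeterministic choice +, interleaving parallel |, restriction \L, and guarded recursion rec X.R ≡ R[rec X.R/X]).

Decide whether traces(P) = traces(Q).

LTS(P): 4 reachable states
  s0 = rec X. a.(b.b.(X + X))\{a} has moves ··a··> s1
  s1 = (b.b.((rec X. a.(b.b.(X + X))\{a}) + (rec X. a.(b.b.(X + X))\{a})))\{a} has moves ··b··> s2
  s2 = (b.((rec X. a.(b.b.(X + X))\{a}) + (rec X. a.(b.b.(X + X))\{a})))\{a} has moves ··b··> s3
  s3 = ((rec X. a.(b.b.(X + X))\{a}) + (rec X. a.(b.b.(X + X))\{a}))\{a} has moves ∅
LTS(Q): 3 reachable states
  t0 = rec X. a.(b.a.(X + X))\{a} has moves ··a··> t1
  t1 = (b.a.((rec X. a.(b.a.(X + X))\{a}) + (rec X. a.(b.a.(X + X))\{a})))\{a} has moves ··b··> t2
  t2 = (a.((rec X. a.(b.a.(X + X))\{a}) + (rec X. a.(b.a.(X + X))\{a})))\{a} has moves ∅
Executing abb from P (initial set {s0}):
  [1] a ⇒ {s1}
  [2] b ⇒ {s2}
  [3] b ⇒ {s3}
  — P admits the full trace.
Executing abb from Q (initial set {t0}):
  [1] a ⇒ {t1}
  [2] b ⇒ {t2}
  [3] b ⇒ ∅ (Q stuck)

traces(P) ≠ traces(Q) — witness ⟨abb⟩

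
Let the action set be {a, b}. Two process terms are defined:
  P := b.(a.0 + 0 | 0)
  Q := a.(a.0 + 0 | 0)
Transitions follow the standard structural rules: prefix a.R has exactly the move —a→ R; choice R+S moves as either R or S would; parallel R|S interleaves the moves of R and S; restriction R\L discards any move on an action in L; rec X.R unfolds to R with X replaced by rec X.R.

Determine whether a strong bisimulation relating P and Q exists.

NO

P's transition system — 3 states:
  m0 = b.(a.0 + 0 | 0) | ··b··> m1
  m1 = a.0 + 0 | 0 | ··a··> m2
  m2 = 0 | ·
Q's transition system — 3 states:
  n0 = a.(a.0 + 0 | 0) | ··a··> n1
  n1 = a.0 + 0 | 0 | ··a··> n2
  n2 = 0 | ·
Partition-refinement fixed point:
  B0 = {m0}
  B1 = {m1, n1}
  B2 = {m2, n2}
  B3 = {n0}
m0 ∈ B0, n0 ∈ B3 → different blocks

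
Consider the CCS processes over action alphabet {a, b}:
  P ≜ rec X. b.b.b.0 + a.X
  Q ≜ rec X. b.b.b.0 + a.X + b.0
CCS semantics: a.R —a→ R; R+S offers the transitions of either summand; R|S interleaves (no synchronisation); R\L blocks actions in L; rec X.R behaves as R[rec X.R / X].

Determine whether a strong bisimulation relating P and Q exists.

Reachable graph of P (4 states):
  m0 = rec X. b.b.b.0 + a.X :: ··a··> m0, ··b··> m1
  m1 = b.b.0 :: ··b··> m2
  m2 = b.0 :: ··b··> m3
  m3 = 0 :: deadlocked
Reachable graph of Q (4 states):
  n0 = rec X. b.b.b.0 + a.X + b.0 :: ··a··> n0, ··b··> n1, ··b··> n2
  n1 = 0 :: deadlocked
  n2 = b.b.0 :: ··b··> n3
  n3 = b.0 :: ··b··> n1
Coarsest stable partition (strong bisimilarity classes):
  B0 = {m0}
  B1 = {m1, n2}
  B2 = {m2, n3}
  B3 = {m3, n1}
  B4 = {n0}
m0 ∈ B0, n0 ∈ B4 → different blocks

NO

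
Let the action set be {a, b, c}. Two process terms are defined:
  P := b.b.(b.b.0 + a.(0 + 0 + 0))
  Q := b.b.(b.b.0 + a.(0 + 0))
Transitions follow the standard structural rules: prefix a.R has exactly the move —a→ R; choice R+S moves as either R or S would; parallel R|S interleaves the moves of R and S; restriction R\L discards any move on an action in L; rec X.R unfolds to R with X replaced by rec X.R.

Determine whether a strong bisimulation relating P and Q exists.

P ~ Q

P's transition system — 6 states:
  p0 = b.b.(b.b.0 + a.(0 + 0 + 0)) ⊢ -b-> p1
  p1 = b.(b.b.0 + a.(0 + 0 + 0)) ⊢ -b-> p2
  p2 = b.b.0 + a.(0 + 0 + 0) ⊢ -a-> p3, -b-> p4
  p3 = 0 + 0 + 0 ⊢ stopped
  p4 = b.0 ⊢ -b-> p5
  p5 = 0 ⊢ stopped
Q's transition system — 6 states:
  q0 = b.b.(b.b.0 + a.(0 + 0)) ⊢ -b-> q1
  q1 = b.(b.b.0 + a.(0 + 0)) ⊢ -b-> q2
  q2 = b.b.0 + a.(0 + 0) ⊢ -a-> q3, -b-> q4
  q3 = 0 + 0 ⊢ stopped
  q4 = b.0 ⊢ -b-> q5
  q5 = 0 ⊢ stopped
Bisimilarity quotient blocks:
  B0 = {p0, q0}
  B1 = {p1, q1}
  B2 = {p2, q2}
  B3 = {p3, p5, q3, q5}
  B4 = {p4, q4}
p0 ∈ B0, q0 ∈ B0 → same block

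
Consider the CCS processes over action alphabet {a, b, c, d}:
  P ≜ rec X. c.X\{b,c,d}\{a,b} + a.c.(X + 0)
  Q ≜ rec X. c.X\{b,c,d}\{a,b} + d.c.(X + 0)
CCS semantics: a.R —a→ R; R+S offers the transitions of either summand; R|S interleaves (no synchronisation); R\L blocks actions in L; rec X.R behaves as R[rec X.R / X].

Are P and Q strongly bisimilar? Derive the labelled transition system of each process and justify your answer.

not bisimilar

P's transition system — 4 states:
  u0 = rec X. c.X\{b,c,d}\{a,b} + a.c.(X + 0) → ··a··> u1, ··c··> u2
  u1 = c.((rec X. c.X\{b,c,d}\{a,b} + a.c.(X + 0)) + 0) → ··c··> u3
  u2 = (rec X. c.X\{b,c,d}\{a,b} + a.c.(X + 0))\{b,c,d}\{a,b} → stopped
  u3 = (rec X. c.X\{b,c,d}\{a,b} + a.c.(X + 0)) + 0 → ··a··> u1, ··c··> u2
Q's transition system — 4 states:
  v0 = rec X. c.X\{b,c,d}\{a,b} + d.c.(X + 0) → ··c··> v1, ··d··> v2
  v1 = (rec X. c.X\{b,c,d}\{a,b} + d.c.(X + 0))\{b,c,d}\{a,b} → stopped
  v2 = c.((rec X. c.X\{b,c,d}\{a,b} + d.c.(X + 0)) + 0) → ··c··> v3
  v3 = (rec X. c.X\{b,c,d}\{a,b} + d.c.(X + 0)) + 0 → ··c··> v1, ··d··> v2
Coarsest stable partition (strong bisimilarity classes):
  B0 = {u0, u3}
  B1 = {u2, v1}
  B2 = {u1}
  B3 = {v0, v3}
  B4 = {v2}
u0 ∈ B0, v0 ∈ B3 → different blocks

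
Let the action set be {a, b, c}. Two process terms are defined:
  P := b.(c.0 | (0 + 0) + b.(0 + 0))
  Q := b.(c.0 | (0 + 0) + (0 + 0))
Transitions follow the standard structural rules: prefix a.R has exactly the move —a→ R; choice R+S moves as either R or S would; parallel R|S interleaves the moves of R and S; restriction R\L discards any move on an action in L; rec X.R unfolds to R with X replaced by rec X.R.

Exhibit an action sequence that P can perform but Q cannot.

P's transition system — 4 states:
  u0 = b.(c.0 | (0 + 0) + b.(0 + 0)) has moves -b-> u1
  u1 = c.0 | (0 + 0) + b.(0 + 0) has moves -b-> u2, -c-> u3
  u2 = 0 + 0 has moves ·
  u3 = 0 | (0 + 0) has moves ·
Q's transition system — 3 states:
  v0 = b.(c.0 | (0 + 0) + (0 + 0)) has moves -b-> v1
  v1 = c.0 | (0 + 0) + (0 + 0) has moves -c-> v2
  v2 = 0 | (0 + 0) has moves ·
Executing bb from P (initial set {u0}):
  after b @ step 1: {u1}
  after b @ step 2: {u2}
  P completes σ.
Executing bb from Q (initial set {v0}):
  after b @ step 1: {v1}
  after b @ step 2: ∅ (Q stuck)

bb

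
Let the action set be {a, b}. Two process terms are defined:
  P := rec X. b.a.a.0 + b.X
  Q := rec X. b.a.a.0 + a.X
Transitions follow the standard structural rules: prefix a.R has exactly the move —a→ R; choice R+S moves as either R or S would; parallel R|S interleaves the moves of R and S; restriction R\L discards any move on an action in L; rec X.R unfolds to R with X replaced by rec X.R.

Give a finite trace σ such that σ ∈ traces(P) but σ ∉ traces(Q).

Reachable graph of P (4 states):
  p0 = rec X. b.a.a.0 + b.X → -b-> p0, -b-> p1
  p1 = a.a.0 → -a-> p2
  p2 = a.0 → -a-> p3
  p3 = 0 → (no moves)
Reachable graph of Q (4 states):
  q0 = rec X. b.a.a.0 + a.X → -a-> q0, -b-> q1
  q1 = a.a.0 → -a-> q2
  q2 = a.0 → -a-> q3
  q3 = 0 → (no moves)
Executing bb from P (initial set {p0}):
  after b @ step 1: {p0, p1}
  after b @ step 2: {p0, p1}
  P completes σ.
Executing bb from Q (initial set {q0}):
  after b @ step 1: {q1}
  after b @ step 2: ∅ (Q stuck)

bb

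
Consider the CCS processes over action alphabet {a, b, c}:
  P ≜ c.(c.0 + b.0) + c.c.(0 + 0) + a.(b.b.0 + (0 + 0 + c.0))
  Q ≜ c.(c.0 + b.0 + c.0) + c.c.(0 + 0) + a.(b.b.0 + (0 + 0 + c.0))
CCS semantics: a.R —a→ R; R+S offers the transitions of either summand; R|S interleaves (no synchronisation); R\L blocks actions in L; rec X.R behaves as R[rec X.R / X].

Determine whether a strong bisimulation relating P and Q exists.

LTS(P): 7 reachable states
  s0 = c.(c.0 + b.0) + c.c.(0 + 0) + a.(b.b.0 + (0 + 0 + c.0)) ⊢ —a→ s1, —c→ s2, —c→ s3
  s1 = b.b.0 + (0 + 0 + c.0) ⊢ —b→ s4, —c→ s5
  s2 = c.(0 + 0) ⊢ —c→ s6
  s3 = c.0 + b.0 ⊢ —b→ s5, —c→ s5
  s4 = b.0 ⊢ —b→ s5
  s5 = 0 ⊢ ∅
  s6 = 0 + 0 ⊢ ∅
LTS(Q): 7 reachable states
  t0 = c.(c.0 + b.0 + c.0) + c.c.(0 + 0) + a.(b.b.0 + (0 + 0 + c.0)) ⊢ —a→ t1, —c→ t2, —c→ t3
  t1 = b.b.0 + (0 + 0 + c.0) ⊢ —b→ t4, —c→ t5
  t2 = c.(0 + 0) ⊢ —c→ t6
  t3 = c.0 + b.0 + c.0 ⊢ —b→ t5, —c→ t5
  t4 = b.0 ⊢ —b→ t5
  t5 = 0 ⊢ ∅
  t6 = 0 + 0 ⊢ ∅
Partition-refinement fixed point:
  B0 = {s0, t0}
  B1 = {s1, t1}
  B2 = {s4, t4}
  B3 = {s5, s6, t5, t6}
  B4 = {s3, t3}
  B5 = {s2, t2}
s0 ∈ B0, t0 ∈ B0 → same block

P ~ Q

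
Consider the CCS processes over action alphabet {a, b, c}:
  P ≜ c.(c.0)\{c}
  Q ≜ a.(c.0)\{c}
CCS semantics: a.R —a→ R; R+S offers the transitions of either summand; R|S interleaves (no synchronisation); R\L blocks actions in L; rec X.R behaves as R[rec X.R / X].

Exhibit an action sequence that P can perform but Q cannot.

Reachable graph of P (2 states):
  u0 = c.(c.0)\{c} :: =c=> u1
  u1 = (c.0)\{c} :: ·
Reachable graph of Q (2 states):
  v0 = a.(c.0)\{c} :: =a=> v1
  v1 = (c.0)\{c} :: ·
Run σ = ⟨c⟩ on P: start {u0}
  [1] c ⇒ {u1}
  ✓ P
Run σ = ⟨c⟩ on Q: start {v0}
  [1] c ⇒ ∅  — Q cannot continue

c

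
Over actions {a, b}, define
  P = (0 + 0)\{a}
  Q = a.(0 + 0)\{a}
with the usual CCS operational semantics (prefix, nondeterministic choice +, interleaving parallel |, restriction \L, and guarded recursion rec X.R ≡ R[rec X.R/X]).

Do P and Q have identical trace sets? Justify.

traces(P) ≠ traces(Q) — witness ⟨a⟩

Reachable graph of P (1 states):
  u0 = (0 + 0)\{a} → deadlocked
Reachable graph of Q (2 states):
  v0 = a.(0 + 0)\{a} → -a-> v1
  v1 = (0 + 0)\{a} → deadlocked
Trace ⟨a⟩ through Q, begin at {v0}:
  step 1 (a): {v1}
  Q completes σ.
Trace ⟨a⟩ through P, begin at {u0}:
  step 1 (a): ∅ (P stuck)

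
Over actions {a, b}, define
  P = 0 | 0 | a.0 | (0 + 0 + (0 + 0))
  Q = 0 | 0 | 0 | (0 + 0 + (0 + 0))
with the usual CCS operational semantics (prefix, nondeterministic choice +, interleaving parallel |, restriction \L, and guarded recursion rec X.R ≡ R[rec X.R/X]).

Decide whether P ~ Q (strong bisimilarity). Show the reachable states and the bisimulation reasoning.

Reachable graph of P (2 states):
  s0 = 0 | 0 | a.0 | (0 + 0 + (0 + 0)) has moves —a→ s1
  s1 = 0 | 0 | 0 | (0 + 0 + (0 + 0)) has moves (no moves)
Reachable graph of Q (1 states):
  t0 = 0 | 0 | 0 | (0 + 0 + (0 + 0)) has moves (no moves)
Bisimilarity quotient blocks:
  B0 = {s0}
  B1 = {s1, t0}
s0 ∈ B0, t0 ∈ B1 → different blocks

not bisimilar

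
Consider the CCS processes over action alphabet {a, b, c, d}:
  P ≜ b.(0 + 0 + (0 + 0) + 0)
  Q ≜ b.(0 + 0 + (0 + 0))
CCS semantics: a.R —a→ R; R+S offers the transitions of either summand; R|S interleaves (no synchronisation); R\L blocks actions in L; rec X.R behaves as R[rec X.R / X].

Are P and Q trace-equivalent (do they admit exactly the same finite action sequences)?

YES

Reachable graph of P (2 states):
  m0 = b.(0 + 0 + (0 + 0) + 0) has moves --b--▸ m1
  m1 = 0 + 0 + (0 + 0) + 0 has moves ·
Reachable graph of Q (2 states):
  n0 = b.(0 + 0 + (0 + 0)) has moves --b--▸ n1
  n1 = 0 + 0 + (0 + 0) has moves ·
Partition-refinement fixed point:
  B0 = {m0, n0}
  B1 = {m1, n1}
m0 ∈ B0, n0 ∈ B0 → same block
Bisimilar ⇒ trace-equivalent.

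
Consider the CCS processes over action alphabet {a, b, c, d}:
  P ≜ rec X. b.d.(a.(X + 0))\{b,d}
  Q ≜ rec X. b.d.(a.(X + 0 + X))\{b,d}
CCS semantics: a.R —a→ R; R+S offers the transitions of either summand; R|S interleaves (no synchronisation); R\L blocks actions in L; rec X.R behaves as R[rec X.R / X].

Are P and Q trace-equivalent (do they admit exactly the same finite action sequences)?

YES

LTS(P): 4 reachable states
  p0 = rec X. b.d.(a.(X + 0))\{b,d} | --b--▸ p1
  p1 = d.(a.((rec X. b.d.(a.(X + 0))\{b,d}) + 0))\{b,d} | --d--▸ p2
  p2 = (a.((rec X. b.d.(a.(X + 0))\{b,d}) + 0))\{b,d} | --a--▸ p3
  p3 = ((rec X. b.d.(a.(X + 0))\{b,d}) + 0)\{b,d} | ∅
LTS(Q): 4 reachable states
  q0 = rec X. b.d.(a.(X + 0 + X))\{b,d} | --b--▸ q1
  q1 = d.(a.((rec X. b.d.(a.(X + 0 + X))\{b,d}) + 0 + (rec X. b.d.(a.(X + 0 + X))\{b,d})))\{b,d} | --d--▸ q2
  q2 = (a.((rec X. b.d.(a.(X + 0 + X))\{b,d}) + 0 + (rec X. b.d.(a.(X + 0 + X))\{b,d})))\{b,d} | --a--▸ q3
  q3 = ((rec X. b.d.(a.(X + 0 + X))\{b,d}) + 0 + (rec X. b.d.(a.(X + 0 + X))\{b,d}))\{b,d} | ∅
Bisimilarity quotient blocks:
  B0 = {p0, q0}
  B1 = {p1, q1}
  B2 = {p2, q2}
  B3 = {p3, q3}
p0 ∈ B0, q0 ∈ B0 → same block
Bisimilar ⇒ trace-equivalent.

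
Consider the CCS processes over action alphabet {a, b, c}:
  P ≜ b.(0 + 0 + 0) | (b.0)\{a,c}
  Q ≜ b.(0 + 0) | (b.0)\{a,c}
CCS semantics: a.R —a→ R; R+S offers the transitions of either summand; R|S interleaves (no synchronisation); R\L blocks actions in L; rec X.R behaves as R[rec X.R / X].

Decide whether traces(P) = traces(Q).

YES

Reachable graph of P (4 states):
  s0 = b.(0 + 0 + 0) | (b.0)\{a,c} has moves --b--▸ s1, --b--▸ s2
  s1 = (0 + 0 + 0) | (b.0)\{a,c} has moves --b--▸ s3
  s2 = b.(0 + 0 + 0) | 0\{a,c} has moves --b--▸ s3
  s3 = (0 + 0 + 0) | 0\{a,c} has moves (no moves)
Reachable graph of Q (4 states):
  t0 = b.(0 + 0) | (b.0)\{a,c} has moves --b--▸ t1, --b--▸ t2
  t1 = (0 + 0) | (b.0)\{a,c} has moves --b--▸ t3
  t2 = b.(0 + 0) | 0\{a,c} has moves --b--▸ t3
  t3 = (0 + 0) | 0\{a,c} has moves (no moves)
Partition-refinement fixed point:
  B0 = {s0, t0}
  B1 = {s1, s2, t1, t2}
  B2 = {s3, t3}
s0 ∈ B0, t0 ∈ B0 → same block
Bisimilar ⇒ trace-equivalent.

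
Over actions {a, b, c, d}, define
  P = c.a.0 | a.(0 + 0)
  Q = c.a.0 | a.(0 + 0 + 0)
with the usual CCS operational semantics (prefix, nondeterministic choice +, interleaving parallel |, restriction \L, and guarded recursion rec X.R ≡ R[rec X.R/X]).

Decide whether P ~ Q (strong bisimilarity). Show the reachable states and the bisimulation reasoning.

LTS(P): 6 reachable states
  u0 = c.a.0 | a.(0 + 0) :: ··a··> u1, ··c··> u2
  u1 = c.a.0 | (0 + 0) :: ··c··> u3
  u2 = a.0 | a.(0 + 0) :: ··a··> u3, ··a··> u4
  u3 = a.0 | (0 + 0) :: ··a··> u5
  u4 = 0 | a.(0 + 0) :: ··a··> u5
  u5 = 0 | (0 + 0) :: ·
LTS(Q): 6 reachable states
  v0 = c.a.0 | a.(0 + 0 + 0) :: ··a··> v1, ··c··> v2
  v1 = c.a.0 | (0 + 0 + 0) :: ··c··> v3
  v2 = a.0 | a.(0 + 0 + 0) :: ··a··> v3, ··a··> v4
  v3 = a.0 | (0 + 0 + 0) :: ··a··> v5
  v4 = 0 | a.(0 + 0 + 0) :: ··a··> v5
  v5 = 0 | (0 + 0 + 0) :: ·
Coarsest stable partition (strong bisimilarity classes):
  B0 = {u0, v0}
  B1 = {u1, v1}
  B2 = {u3, u4, v3, v4}
  B3 = {u5, v5}
  B4 = {u2, v2}
u0 ∈ B0, v0 ∈ B0 → same block

bisimilar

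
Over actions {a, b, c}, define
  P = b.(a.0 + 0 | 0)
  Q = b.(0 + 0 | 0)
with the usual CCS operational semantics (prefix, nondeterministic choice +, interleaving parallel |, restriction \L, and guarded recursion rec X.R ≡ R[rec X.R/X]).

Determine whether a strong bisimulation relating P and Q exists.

LTS(P): 3 reachable states
  s0 = b.(a.0 + 0 | 0) → --b--▸ s1
  s1 = a.0 + 0 | 0 → --a--▸ s2
  s2 = 0 → stopped
LTS(Q): 2 reachable states
  t0 = b.(0 + 0 | 0) → --b--▸ t1
  t1 = 0 + 0 | 0 → stopped
Coarsest stable partition (strong bisimilarity classes):
  B0 = {s0}
  B1 = {s1}
  B2 = {s2, t1}
  B3 = {t0}
s0 ∈ B0, t0 ∈ B3 → different blocks

P ≁ Q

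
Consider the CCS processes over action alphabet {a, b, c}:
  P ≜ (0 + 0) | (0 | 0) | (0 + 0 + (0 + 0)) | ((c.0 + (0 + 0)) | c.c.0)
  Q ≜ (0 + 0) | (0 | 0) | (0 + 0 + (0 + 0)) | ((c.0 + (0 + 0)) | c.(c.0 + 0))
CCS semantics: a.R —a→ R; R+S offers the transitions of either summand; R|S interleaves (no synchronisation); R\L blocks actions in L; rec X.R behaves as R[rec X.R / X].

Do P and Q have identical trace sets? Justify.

LTS(P): 6 reachable states
  u0 = (0 + 0) | (0 | 0) | (0 + 0 + (0 + 0)) | ((c.0 + (0 + 0)) | c.c.0) | ··c··> u1, ··c··> u2
  u1 = (0 + 0) | (0 | 0) | (0 + 0 + (0 + 0)) | ((c.0 + (0 + 0)) | c.0) | ··c··> u3, ··c··> u4
  u2 = (0 + 0) | (0 | 0) | (0 + 0 + (0 + 0)) | (0 | c.c.0) | ··c··> u4
  u3 = (0 + 0) | (0 | 0) | (0 + 0 + (0 + 0)) | ((c.0 + (0 + 0)) | 0) | ··c··> u5
  u4 = (0 + 0) | (0 | 0) | (0 + 0 + (0 + 0)) | (0 | c.0) | ··c··> u5
  u5 = (0 + 0) | (0 | 0) | (0 + 0 + (0 + 0)) | (0 | 0) | stopped
LTS(Q): 6 reachable states
  v0 = (0 + 0) | (0 | 0) | (0 + 0 + (0 + 0)) | ((c.0 + (0 + 0)) | c.(c.0 + 0)) | ··c··> v1, ··c··> v2
  v1 = (0 + 0) | (0 | 0) | (0 + 0 + (0 + 0)) | ((c.0 + (0 + 0)) | (c.0 + 0)) | ··c··> v3, ··c··> v4
  v2 = (0 + 0) | (0 | 0) | (0 + 0 + (0 + 0)) | (0 | c.(c.0 + 0)) | ··c··> v4
  v3 = (0 + 0) | (0 | 0) | (0 + 0 + (0 + 0)) | ((c.0 + (0 + 0)) | 0) | ··c··> v5
  v4 = (0 + 0) | (0 | 0) | (0 + 0 + (0 + 0)) | (0 | (c.0 + 0)) | ··c··> v5
  v5 = (0 + 0) | (0 | 0) | (0 + 0 + (0 + 0)) | (0 | 0) | stopped
Bisimilarity quotient blocks:
  B0 = {u0, v0}
  B1 = {u1, u2, v1, v2}
  B2 = {u3, u4, v3, v4}
  B3 = {u5, v5}
u0 ∈ B0, v0 ∈ B0 → same block
Bisimilar ⇒ trace-equivalent.

trace-equivalent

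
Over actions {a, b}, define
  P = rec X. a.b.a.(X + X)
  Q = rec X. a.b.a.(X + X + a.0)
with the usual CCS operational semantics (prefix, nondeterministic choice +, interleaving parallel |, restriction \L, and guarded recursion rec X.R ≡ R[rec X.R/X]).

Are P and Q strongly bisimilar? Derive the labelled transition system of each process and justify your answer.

NO

LTS(P): 4 reachable states
  u0 = rec X. a.b.a.(X + X) :: ··a··> u1
  u1 = b.a.((rec X. a.b.a.(X + X)) + (rec X. a.b.a.(X + X))) :: ··b··> u2
  u2 = a.((rec X. a.b.a.(X + X)) + (rec X. a.b.a.(X + X))) :: ··a··> u3
  u3 = (rec X. a.b.a.(X + X)) + (rec X. a.b.a.(X + X)) :: ··a··> u1
LTS(Q): 5 reachable states
  v0 = rec X. a.b.a.(X + X + a.0) :: ··a··> v1
  v1 = b.a.((rec X. a.b.a.(X + X + a.0)) + (rec X. a.b.a.(X + X + a.0)) + a.0) :: ··b··> v2
  v2 = a.((rec X. a.b.a.(X + X + a.0)) + (rec X. a.b.a.(X + X + a.0)) + a.0) :: ··a··> v3
  v3 = (rec X. a.b.a.(X + X + a.0)) + (rec X. a.b.a.(X + X + a.0)) + a.0 :: ··a··> v1, ··a··> v4
  v4 = 0 :: deadlocked
Coarsest stable partition (strong bisimilarity classes):
  B0 = {u0, u3}
  B1 = {u1}
  B2 = {u2}
  B3 = {v0}
  B4 = {v1}
  B5 = {v2}
  B6 = {v3}
  B7 = {v4}
u0 ∈ B0, v0 ∈ B3 → different blocks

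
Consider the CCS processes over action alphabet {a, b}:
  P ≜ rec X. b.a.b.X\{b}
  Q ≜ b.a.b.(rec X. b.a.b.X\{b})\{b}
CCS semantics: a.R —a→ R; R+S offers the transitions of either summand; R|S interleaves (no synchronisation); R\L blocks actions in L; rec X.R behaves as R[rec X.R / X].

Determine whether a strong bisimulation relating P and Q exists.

YES

LTS(P): 4 reachable states
  m0 = rec X. b.a.b.X\{b} has moves =b=> m1
  m1 = a.b.(rec X. b.a.b.X\{b})\{b} has moves =a=> m2
  m2 = b.(rec X. b.a.b.X\{b})\{b} has moves =b=> m3
  m3 = (rec X. b.a.b.X\{b})\{b} has moves deadlocked
LTS(Q): 4 reachable states
  n0 = b.a.b.(rec X. b.a.b.X\{b})\{b} has moves =b=> n1
  n1 = a.b.(rec X. b.a.b.X\{b})\{b} has moves =a=> n2
  n2 = b.(rec X. b.a.b.X\{b})\{b} has moves =b=> n3
  n3 = (rec X. b.a.b.X\{b})\{b} has moves deadlocked
Coarsest stable partition (strong bisimilarity classes):
  B0 = {m0, n0}
  B1 = {m1, n1}
  B2 = {m2, n2}
  B3 = {m3, n3}
m0 ∈ B0, n0 ∈ B0 → same block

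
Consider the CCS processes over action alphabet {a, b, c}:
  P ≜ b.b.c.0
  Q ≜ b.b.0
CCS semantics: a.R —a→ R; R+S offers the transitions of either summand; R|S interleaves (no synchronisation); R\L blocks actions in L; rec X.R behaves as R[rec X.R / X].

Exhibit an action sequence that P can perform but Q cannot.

bbc

Reachable graph of P (4 states):
  u0 = b.b.c.0 → —b→ u1
  u1 = b.c.0 → —b→ u2
  u2 = c.0 → —c→ u3
  u3 = 0 → ·
Reachable graph of Q (3 states):
  v0 = b.b.0 → —b→ v1
  v1 = b.0 → —b→ v2
  v2 = 0 → ·
Run σ = ⟨bbc⟩ on P: start {u0}
  step 1 (b): {u1}
  step 2 (b): {u2}
  step 3 (c): {u3}
  P completes σ.
Run σ = ⟨bbc⟩ on Q: start {v0}
  step 1 (b): {v1}
  step 2 (b): {v2}
  step 3 (c): ∅  — Q cannot continue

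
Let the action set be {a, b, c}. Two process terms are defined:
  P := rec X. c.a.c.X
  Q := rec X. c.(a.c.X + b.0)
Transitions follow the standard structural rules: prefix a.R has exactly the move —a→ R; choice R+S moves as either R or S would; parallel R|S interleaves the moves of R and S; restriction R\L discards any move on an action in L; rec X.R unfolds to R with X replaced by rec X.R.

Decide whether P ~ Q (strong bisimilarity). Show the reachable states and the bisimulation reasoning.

LTS(P): 3 reachable states
  s0 = rec X. c.a.c.X :: —c→ s1
  s1 = a.c.(rec X. c.a.c.X) :: —a→ s2
  s2 = c.(rec X. c.a.c.X) :: —c→ s0
LTS(Q): 4 reachable states
  t0 = rec X. c.(a.c.X + b.0) :: —c→ t1
  t1 = a.c.(rec X. c.(a.c.X + b.0)) + b.0 :: —a→ t2, —b→ t3
  t2 = c.(rec X. c.(a.c.X + b.0)) :: —c→ t0
  t3 = 0 :: stopped
Partition-refinement fixed point:
  B0 = {s0}
  B1 = {s1}
  B2 = {s2}
  B3 = {t0}
  B4 = {t1}
  B5 = {t2}
  B6 = {t3}
s0 ∈ B0, t0 ∈ B3 → different blocks

NO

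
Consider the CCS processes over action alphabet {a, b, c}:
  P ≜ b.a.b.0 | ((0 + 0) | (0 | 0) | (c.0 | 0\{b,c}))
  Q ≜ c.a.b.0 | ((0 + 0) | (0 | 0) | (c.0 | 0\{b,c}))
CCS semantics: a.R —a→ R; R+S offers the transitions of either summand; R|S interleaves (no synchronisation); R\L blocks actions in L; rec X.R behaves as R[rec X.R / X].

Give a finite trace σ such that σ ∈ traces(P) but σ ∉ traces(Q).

Reachable graph of P (8 states):
  p0 = b.a.b.0 | ((0 + 0) | (0 | 0) | (c.0 | 0\{b,c})) → =b=> p1, =c=> p2
  p1 = a.b.0 | ((0 + 0) | (0 | 0) | (c.0 | 0\{b,c})) → =a=> p3, =c=> p4
  p2 = b.a.b.0 | ((0 + 0) | (0 | 0) | (0 | 0\{b,c})) → =b=> p4
  p3 = b.0 | ((0 + 0) | (0 | 0) | (c.0 | 0\{b,c})) → =b=> p5, =c=> p6
  p4 = a.b.0 | ((0 + 0) | (0 | 0) | (0 | 0\{b,c})) → =a=> p6
  p5 = 0 | ((0 + 0) | (0 | 0) | (c.0 | 0\{b,c})) → =c=> p7
  p6 = b.0 | ((0 + 0) | (0 | 0) | (0 | 0\{b,c})) → =b=> p7
  p7 = 0 | ((0 + 0) | (0 | 0) | (0 | 0\{b,c})) → (no moves)
Reachable graph of Q (8 states):
  q0 = c.a.b.0 | ((0 + 0) | (0 | 0) | (c.0 | 0\{b,c})) → =c=> q1, =c=> q2
  q1 = a.b.0 | ((0 + 0) | (0 | 0) | (c.0 | 0\{b,c})) → =a=> q3, =c=> q4
  q2 = c.a.b.0 | ((0 + 0) | (0 | 0) | (0 | 0\{b,c})) → =c=> q4
  q3 = b.0 | ((0 + 0) | (0 | 0) | (c.0 | 0\{b,c})) → =b=> q5, =c=> q6
  q4 = a.b.0 | ((0 + 0) | (0 | 0) | (0 | 0\{b,c})) → =a=> q6
  q5 = 0 | ((0 + 0) | (0 | 0) | (c.0 | 0\{b,c})) → =c=> q7
  q6 = b.0 | ((0 + 0) | (0 | 0) | (0 | 0\{b,c})) → =b=> q7
  q7 = 0 | ((0 + 0) | (0 | 0) | (0 | 0\{b,c})) → (no moves)
Executing b from P (initial set {p0}):
  step 1 (b): {p1}
  P completes σ.
Executing b from Q (initial set {q0}):
  step 1 (b): ∅  — Q cannot continue

b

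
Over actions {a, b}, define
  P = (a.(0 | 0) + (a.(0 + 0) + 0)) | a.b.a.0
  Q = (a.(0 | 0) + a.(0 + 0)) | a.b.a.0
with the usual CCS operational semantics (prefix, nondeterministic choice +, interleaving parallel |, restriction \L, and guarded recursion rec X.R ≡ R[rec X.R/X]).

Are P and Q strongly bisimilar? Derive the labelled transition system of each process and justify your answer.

P ~ Q

LTS(P): 12 reachable states
  u0 = (a.(0 | 0) + (a.(0 + 0) + 0)) | a.b.a.0 :: =a=> u1, =a=> u2, =a=> u3
  u1 = (0 + 0) | a.b.a.0 :: =a=> u4
  u2 = (a.(0 | 0) + (a.(0 + 0) + 0)) | b.a.0 :: =a=> u4, =a=> u5, =b=> u6
  u3 = 0 | 0 | a.b.a.0 :: =a=> u5
  u4 = (0 + 0) | b.a.0 :: =b=> u7
  u5 = 0 | 0 | b.a.0 :: =b=> u8
  u6 = (a.(0 | 0) + (a.(0 + 0) + 0)) | a.0 :: =a=> u7, =a=> u8, =a=> u9
  u7 = (0 + 0) | a.0 :: =a=> u10
  u8 = 0 | 0 | a.0 :: =a=> u11
  u9 = (a.(0 | 0) + (a.(0 + 0) + 0)) | 0 :: =a=> u10, =a=> u11
  u10 = (0 + 0) | 0 :: (no moves)
  u11 = 0 | 0 | 0 :: (no moves)
LTS(Q): 12 reachable states
  v0 = (a.(0 | 0) + a.(0 + 0)) | a.b.a.0 :: =a=> v1, =a=> v2, =a=> v3
  v1 = (0 + 0) | a.b.a.0 :: =a=> v4
  v2 = (a.(0 | 0) + a.(0 + 0)) | b.a.0 :: =a=> v4, =a=> v5, =b=> v6
  v3 = 0 | 0 | a.b.a.0 :: =a=> v5
  v4 = (0 + 0) | b.a.0 :: =b=> v7
  v5 = 0 | 0 | b.a.0 :: =b=> v8
  v6 = (a.(0 | 0) + a.(0 + 0)) | a.0 :: =a=> v7, =a=> v8, =a=> v9
  v7 = (0 + 0) | a.0 :: =a=> v10
  v8 = 0 | 0 | a.0 :: =a=> v11
  v9 = (a.(0 | 0) + a.(0 + 0)) | 0 :: =a=> v10, =a=> v11
  v10 = (0 + 0) | 0 :: (no moves)
  v11 = 0 | 0 | 0 :: (no moves)
Bisimilarity quotient blocks:
  B0 = {u0, v0}
  B1 = {u2, v2}
  B2 = {u4, u5, v4, v5}
  B3 = {u7, u8, u9, v7, v8, v9}
  B4 = {u10, u11, v10, v11}
  B5 = {u6, v6}
  B6 = {u1, u3, v1, v3}
u0 ∈ B0, v0 ∈ B0 → same block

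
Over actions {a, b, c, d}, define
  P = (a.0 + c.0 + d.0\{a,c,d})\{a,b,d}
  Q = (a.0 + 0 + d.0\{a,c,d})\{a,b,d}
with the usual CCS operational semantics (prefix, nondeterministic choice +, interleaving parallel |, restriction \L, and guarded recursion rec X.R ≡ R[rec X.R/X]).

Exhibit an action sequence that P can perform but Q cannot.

c

P's transition system — 2 states:
  p0 = (a.0 + c.0 + d.0\{a,c,d})\{a,b,d} ⊢ —c→ p1
  p1 = 0\{a,b,d} ⊢ ·
Q's transition system — 1 states:
  q0 = (a.0 + 0 + d.0\{a,c,d})\{a,b,d} ⊢ ·
Trace ⟨c⟩ through P, begin at {p0}:
  [1] c ⇒ {p1}
  ✓ P
Trace ⟨c⟩ through Q, begin at {q0}:
  [1] c ⇒ ∅ (Q stuck)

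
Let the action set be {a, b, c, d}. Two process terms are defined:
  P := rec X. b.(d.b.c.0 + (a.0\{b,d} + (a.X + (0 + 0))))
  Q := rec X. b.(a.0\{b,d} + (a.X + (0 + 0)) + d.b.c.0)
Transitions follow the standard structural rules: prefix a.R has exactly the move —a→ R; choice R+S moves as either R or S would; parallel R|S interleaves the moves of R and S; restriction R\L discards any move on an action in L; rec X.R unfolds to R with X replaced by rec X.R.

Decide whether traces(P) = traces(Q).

LTS(P): 6 reachable states
  m0 = rec X. b.(d.b.c.0 + (a.0\{b,d} + (a.X + (0 + 0)))) → =b=> m1
  m1 = d.b.c.0 + (a.0\{b,d} + (a.(rec X. b.(d.b.c.0 + (a.0\{b,d} + (a.X + (0 + 0))))) + (0 + 0))) → =a=> m0, =a=> m2, =d=> m3
  m2 = 0\{b,d} → (no moves)
  m3 = b.c.0 → =b=> m4
  m4 = c.0 → =c=> m5
  m5 = 0 → (no moves)
LTS(Q): 6 reachable states
  n0 = rec X. b.(a.0\{b,d} + (a.X + (0 + 0)) + d.b.c.0) → =b=> n1
  n1 = a.0\{b,d} + (a.(rec X. b.(a.0\{b,d} + (a.X + (0 + 0)) + d.b.c.0)) + (0 + 0)) + d.b.c.0 → =a=> n0, =a=> n2, =d=> n3
  n2 = 0\{b,d} → (no moves)
  n3 = b.c.0 → =b=> n4
  n4 = c.0 → =c=> n5
  n5 = 0 → (no moves)
Partition-refinement fixed point:
  B0 = {m0, n0}
  B1 = {m1, n1}
  B2 = {m3, n3}
  B3 = {m4, n4}
  B4 = {m2, m5, n2, n5}
m0 ∈ B0, n0 ∈ B0 → same block
Bisimilar ⇒ trace-equivalent.

traces(P) = traces(Q)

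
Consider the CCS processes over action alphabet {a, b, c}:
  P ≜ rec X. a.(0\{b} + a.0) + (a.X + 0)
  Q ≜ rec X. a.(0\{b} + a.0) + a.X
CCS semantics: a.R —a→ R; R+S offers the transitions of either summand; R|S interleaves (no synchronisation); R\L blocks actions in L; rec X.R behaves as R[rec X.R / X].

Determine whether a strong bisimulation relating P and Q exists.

YES

LTS(P): 3 reachable states
  p0 = rec X. a.(0\{b} + a.0) + (a.X + 0) | -a-> p0, -a-> p1
  p1 = 0\{b} + a.0 | -a-> p2
  p2 = 0 | (no moves)
LTS(Q): 3 reachable states
  q0 = rec X. a.(0\{b} + a.0) + a.X | -a-> q0, -a-> q1
  q1 = 0\{b} + a.0 | -a-> q2
  q2 = 0 | (no moves)
Coarsest stable partition (strong bisimilarity classes):
  B0 = {p0, q0}
  B1 = {p1, q1}
  B2 = {p2, q2}
p0 ∈ B0, q0 ∈ B0 → same block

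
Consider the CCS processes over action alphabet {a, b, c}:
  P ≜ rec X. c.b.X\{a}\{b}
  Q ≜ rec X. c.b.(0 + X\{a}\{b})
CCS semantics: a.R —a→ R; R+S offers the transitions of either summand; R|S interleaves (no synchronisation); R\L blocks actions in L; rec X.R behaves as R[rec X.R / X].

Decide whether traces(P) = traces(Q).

trace-equivalent

P's transition system — 4 states:
  s0 = rec X. c.b.X\{a}\{b} :: —c→ s1
  s1 = b.(rec X. c.b.X\{a}\{b})\{a}\{b} :: —b→ s2
  s2 = (rec X. c.b.X\{a}\{b})\{a}\{b} :: —c→ s3
  s3 = (b.(rec X. c.b.X\{a}\{b})\{a}\{b})\{a}\{b} :: ·
Q's transition system — 4 states:
  t0 = rec X. c.b.(0 + X\{a}\{b}) :: —c→ t1
  t1 = b.(0 + (rec X. c.b.(0 + X\{a}\{b}))\{a}\{b}) :: —b→ t2
  t2 = 0 + (rec X. c.b.(0 + X\{a}\{b}))\{a}\{b} :: —c→ t3
  t3 = (b.(0 + (rec X. c.b.(0 + X\{a}\{b}))\{a}\{b}))\{a}\{b} :: ·
Bisimilarity quotient blocks:
  B0 = {s0, t0}
  B1 = {s1, t1}
  B2 = {s2, t2}
  B3 = {s3, t3}
s0 ∈ B0, t0 ∈ B0 → same block
Bisimilar ⇒ trace-equivalent.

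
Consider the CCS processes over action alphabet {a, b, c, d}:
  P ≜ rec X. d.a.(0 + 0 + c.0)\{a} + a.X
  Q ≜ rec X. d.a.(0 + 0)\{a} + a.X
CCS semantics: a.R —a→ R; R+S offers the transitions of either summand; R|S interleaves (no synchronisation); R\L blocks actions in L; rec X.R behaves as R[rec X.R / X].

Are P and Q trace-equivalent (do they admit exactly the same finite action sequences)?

trace-distinct — witness ⟨dac⟩

Reachable graph of P (4 states):
  s0 = rec X. d.a.(0 + 0 + c.0)\{a} + a.X :: --a--▸ s0, --d--▸ s1
  s1 = a.(0 + 0 + c.0)\{a} :: --a--▸ s2
  s2 = (0 + 0 + c.0)\{a} :: --c--▸ s3
  s3 = 0\{a} :: (no moves)
Reachable graph of Q (3 states):
  t0 = rec X. d.a.(0 + 0)\{a} + a.X :: --a--▸ t0, --d--▸ t1
  t1 = a.(0 + 0)\{a} :: --a--▸ t2
  t2 = (0 + 0)\{a} :: (no moves)
Executing dac from P (initial set {s0}):
  after d @ step 1: {s1}
  after a @ step 2: {s2}
  after c @ step 3: {s3}
  ✓ P
Executing dac from Q (initial set {t0}):
  after d @ step 1: {t1}
  after a @ step 2: {t2}
  after c @ step 3: no successor for Q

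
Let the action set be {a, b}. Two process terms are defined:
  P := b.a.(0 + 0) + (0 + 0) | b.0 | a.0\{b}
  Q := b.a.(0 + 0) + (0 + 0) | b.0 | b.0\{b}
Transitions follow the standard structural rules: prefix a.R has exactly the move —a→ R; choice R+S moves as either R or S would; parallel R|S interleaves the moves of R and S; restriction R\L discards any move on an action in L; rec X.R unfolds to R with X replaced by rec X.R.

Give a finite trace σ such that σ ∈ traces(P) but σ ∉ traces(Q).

Reachable graph of P (6 states):
  m0 = b.a.(0 + 0) + (0 + 0) | b.0 | a.0\{b} → —a→ m1, —b→ m2, —b→ m3
  m1 = (0 + 0) | b.0 | 0\{b} → —b→ m4
  m2 = (0 + 0) | 0 | a.0\{b} → —a→ m4
  m3 = a.(0 + 0) → —a→ m5
  m4 = (0 + 0) | 0 | 0\{b} → ∅
  m5 = 0 + 0 → ∅
Reachable graph of Q (6 states):
  n0 = b.a.(0 + 0) + (0 + 0) | b.0 | b.0\{b} → —b→ n1, —b→ n2, —b→ n3
  n1 = (0 + 0) | 0 | b.0\{b} → —b→ n4
  n2 = (0 + 0) | b.0 | 0\{b} → —b→ n4
  n3 = a.(0 + 0) → —a→ n5
  n4 = (0 + 0) | 0 | 0\{b} → ∅
  n5 = 0 + 0 → ∅
Run σ = ⟨a⟩ on P: start {m0}
  [1] a ⇒ {m1}
  ✓ P
Run σ = ⟨a⟩ on Q: start {n0}
  [1] a ⇒ no successor for Q

a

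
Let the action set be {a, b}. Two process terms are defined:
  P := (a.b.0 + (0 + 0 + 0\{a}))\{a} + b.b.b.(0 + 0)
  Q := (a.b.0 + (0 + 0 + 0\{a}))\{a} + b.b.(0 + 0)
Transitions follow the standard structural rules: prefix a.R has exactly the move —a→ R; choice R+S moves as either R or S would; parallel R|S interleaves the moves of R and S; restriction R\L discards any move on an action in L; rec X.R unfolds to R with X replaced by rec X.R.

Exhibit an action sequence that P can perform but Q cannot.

bbb

P's transition system — 4 states:
  m0 = (a.b.0 + (0 + 0 + 0\{a}))\{a} + b.b.b.(0 + 0) ⊢ -b-> m1
  m1 = b.b.(0 + 0) ⊢ -b-> m2
  m2 = b.(0 + 0) ⊢ -b-> m3
  m3 = 0 + 0 ⊢ stopped
Q's transition system — 3 states:
  n0 = (a.b.0 + (0 + 0 + 0\{a}))\{a} + b.b.(0 + 0) ⊢ -b-> n1
  n1 = b.(0 + 0) ⊢ -b-> n2
  n2 = 0 + 0 ⊢ stopped
Run σ = ⟨bbb⟩ on P: start {m0}
  after b @ step 1: {m1}
  after b @ step 2: {m2}
  after b @ step 3: {m3}
  ✓ P
Run σ = ⟨bbb⟩ on Q: start {n0}
  after b @ step 1: {n1}
  after b @ step 2: {n2}
  after b @ step 3: ∅ (Q stuck)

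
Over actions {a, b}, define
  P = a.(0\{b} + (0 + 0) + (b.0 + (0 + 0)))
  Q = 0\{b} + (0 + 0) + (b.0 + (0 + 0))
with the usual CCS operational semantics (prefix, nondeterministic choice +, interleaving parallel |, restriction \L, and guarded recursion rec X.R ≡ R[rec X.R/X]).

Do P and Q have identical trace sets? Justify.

P's transition system — 3 states:
  u0 = a.(0\{b} + (0 + 0) + (b.0 + (0 + 0))) has moves =a=> u1
  u1 = 0\{b} + (0 + 0) + (b.0 + (0 + 0)) has moves =b=> u2
  u2 = 0 has moves deadlocked
Q's transition system — 2 states:
  v0 = 0\{b} + (0 + 0) + (b.0 + (0 + 0)) has moves =b=> v1
  v1 = 0 has moves deadlocked
Run σ = ⟨a⟩ on P: start {u0}
  step 1 (a): {u1}
  — P admits the full trace.
Run σ = ⟨a⟩ on Q: start {v0}
  step 1 (a): no successor for Q

traces(P) ≠ traces(Q) — witness ⟨a⟩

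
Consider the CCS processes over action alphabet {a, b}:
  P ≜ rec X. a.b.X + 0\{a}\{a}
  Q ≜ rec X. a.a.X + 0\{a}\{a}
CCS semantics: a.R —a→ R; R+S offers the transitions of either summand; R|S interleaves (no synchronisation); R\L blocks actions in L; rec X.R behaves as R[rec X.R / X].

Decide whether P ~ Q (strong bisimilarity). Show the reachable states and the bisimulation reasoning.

not bisimilar

LTS(P): 2 reachable states
  u0 = rec X. a.b.X + 0\{a}\{a} → -a-> u1
  u1 = b.(rec X. a.b.X + 0\{a}\{a}) → -b-> u0
LTS(Q): 2 reachable states
  v0 = rec X. a.a.X + 0\{a}\{a} → -a-> v1
  v1 = a.(rec X. a.a.X + 0\{a}\{a}) → -a-> v0
Bisimilarity quotient blocks:
  B0 = {u0}
  B1 = {u1}
  B2 = {v0, v1}
u0 ∈ B0, v0 ∈ B2 → different blocks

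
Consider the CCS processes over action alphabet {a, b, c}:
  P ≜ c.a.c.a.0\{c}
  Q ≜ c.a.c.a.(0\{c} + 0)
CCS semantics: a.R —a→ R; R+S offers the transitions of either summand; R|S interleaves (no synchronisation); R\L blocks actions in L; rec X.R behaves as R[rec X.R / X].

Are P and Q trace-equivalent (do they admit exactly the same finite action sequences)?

P's transition system — 5 states:
  p0 = c.a.c.a.0\{c} has moves --c--▸ p1
  p1 = a.c.a.0\{c} has moves --a--▸ p2
  p2 = c.a.0\{c} has moves --c--▸ p3
  p3 = a.0\{c} has moves --a--▸ p4
  p4 = 0\{c} has moves deadlocked
Q's transition system — 5 states:
  q0 = c.a.c.a.(0\{c} + 0) has moves --c--▸ q1
  q1 = a.c.a.(0\{c} + 0) has moves --a--▸ q2
  q2 = c.a.(0\{c} + 0) has moves --c--▸ q3
  q3 = a.(0\{c} + 0) has moves --a--▸ q4
  q4 = 0\{c} + 0 has moves deadlocked
Partition-refinement fixed point:
  B0 = {p0, q0}
  B1 = {p1, q1}
  B2 = {p2, q2}
  B3 = {p3, q3}
  B4 = {p4, q4}
p0 ∈ B0, q0 ∈ B0 → same block
Bisimilar ⇒ trace-equivalent.

YES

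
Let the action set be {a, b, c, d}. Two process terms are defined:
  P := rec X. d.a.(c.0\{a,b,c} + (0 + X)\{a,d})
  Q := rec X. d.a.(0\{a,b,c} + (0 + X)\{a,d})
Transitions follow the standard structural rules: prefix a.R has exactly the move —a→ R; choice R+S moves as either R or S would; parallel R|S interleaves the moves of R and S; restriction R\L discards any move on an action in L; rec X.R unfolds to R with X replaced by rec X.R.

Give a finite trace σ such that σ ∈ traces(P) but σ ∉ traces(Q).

LTS(P): 4 reachable states
  s0 = rec X. d.a.(c.0\{a,b,c} + (0 + X)\{a,d}) ⊢ --d--▸ s1
  s1 = a.(c.0\{a,b,c} + (0 + (rec X. d.a.(c.0\{a,b,c} + (0 + X)\{a,d})))\{a,d}) ⊢ --a--▸ s2
  s2 = c.0\{a,b,c} + (0 + (rec X. d.a.(c.0\{a,b,c} + (0 + X)\{a,d})))\{a,d} ⊢ --c--▸ s3
  s3 = 0\{a,b,c} ⊢ (no moves)
LTS(Q): 3 reachable states
  t0 = rec X. d.a.(0\{a,b,c} + (0 + X)\{a,d}) ⊢ --d--▸ t1
  t1 = a.(0\{a,b,c} + (0 + (rec X. d.a.(0\{a,b,c} + (0 + X)\{a,d})))\{a,d}) ⊢ --a--▸ t2
  t2 = 0\{a,b,c} + (0 + (rec X. d.a.(0\{a,b,c} + (0 + X)\{a,d})))\{a,d} ⊢ (no moves)
Run σ = ⟨dac⟩ on P: start {s0}
  [1] d ⇒ {s1}
  [2] a ⇒ {s2}
  [3] c ⇒ {s3}
  P completes σ.
Run σ = ⟨dac⟩ on Q: start {t0}
  [1] d ⇒ {t1}
  [2] a ⇒ {t2}
  [3] c ⇒ ∅ (Q stuck)

dac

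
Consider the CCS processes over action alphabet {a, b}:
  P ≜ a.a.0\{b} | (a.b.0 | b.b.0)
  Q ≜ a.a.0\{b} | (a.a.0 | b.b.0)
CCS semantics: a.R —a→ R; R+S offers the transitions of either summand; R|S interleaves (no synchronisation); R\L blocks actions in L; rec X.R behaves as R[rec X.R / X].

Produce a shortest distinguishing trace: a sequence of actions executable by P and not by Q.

P's transition system — 27 states:
  m0 = a.a.0\{b} | (a.b.0 | b.b.0) ⊢ -a-> m1, -a-> m2, -b-> m3
  m1 = a.0\{b} | (a.b.0 | b.b.0) ⊢ -a-> m4, -a-> m5, -b-> m6
  m2 = a.a.0\{b} | (b.0 | b.b.0) ⊢ -a-> m5, -b-> m7, -b-> m8
  m3 = a.a.0\{b} | (a.b.0 | b.0) ⊢ -a-> m6, -a-> m8, -b-> m9
  m4 = 0\{b} | (a.b.0 | b.b.0) ⊢ -a-> m10, -b-> m11
  m5 = a.0\{b} | (b.0 | b.b.0) ⊢ -a-> m10, -b-> m12, -b-> m13
  m6 = a.0\{b} | (a.b.0 | b.0) ⊢ -a-> m11, -a-> m13, -b-> m14
  m7 = a.a.0\{b} | (0 | b.b.0) ⊢ -a-> m12, -b-> m15
  m8 = a.a.0\{b} | (b.0 | b.0) ⊢ -a-> m13, -b-> m15, -b-> m16
  m9 = a.a.0\{b} | (a.b.0 | 0) ⊢ -a-> m14, -a-> m16
  m10 = 0\{b} | (b.0 | b.b.0) ⊢ -b-> m17, -b-> m18
  m11 = 0\{b} | (a.b.0 | b.0) ⊢ -a-> m18, -b-> m19
  m12 = a.0\{b} | (0 | b.b.0) ⊢ -a-> m17, -b-> m20
  m13 = a.0\{b} | (b.0 | b.0) ⊢ -a-> m18, -b-> m20, -b-> m21
  m14 = a.0\{b} | (a.b.0 | 0) ⊢ -a-> m19, -a-> m21
  m15 = a.a.0\{b} | (0 | b.0) ⊢ -a-> m20, -b-> m22
  m16 = a.a.0\{b} | (b.0 | 0) ⊢ -a-> m21, -b-> m22
  m17 = 0\{b} | (0 | b.b.0) ⊢ -b-> m23
  m18 = 0\{b} | (b.0 | b.0) ⊢ -b-> m23, -b-> m24
  m19 = 0\{b} | (a.b.0 | 0) ⊢ -a-> m24
  m20 = a.0\{b} | (0 | b.0) ⊢ -a-> m23, -b-> m25
  m21 = a.0\{b} | (b.0 | 0) ⊢ -a-> m24, -b-> m25
  m22 = a.a.0\{b} | (0 | 0) ⊢ -a-> m25
  m23 = 0\{b} | (0 | b.0) ⊢ -b-> m26
  m24 = 0\{b} | (b.0 | 0) ⊢ -b-> m26
  m25 = a.0\{b} | (0 | 0) ⊢ -a-> m26
  m26 = 0\{b} | (0 | 0) ⊢ ∅
Q's transition system — 27 states:
  n0 = a.a.0\{b} | (a.a.0 | b.b.0) ⊢ -a-> n1, -a-> n2, -b-> n3
  n1 = a.0\{b} | (a.a.0 | b.b.0) ⊢ -a-> n4, -a-> n5, -b-> n6
  n2 = a.a.0\{b} | (a.0 | b.b.0) ⊢ -a-> n5, -a-> n7, -b-> n8
  n3 = a.a.0\{b} | (a.a.0 | b.0) ⊢ -a-> n6, -a-> n8, -b-> n9
  n4 = 0\{b} | (a.a.0 | b.b.0) ⊢ -a-> n10, -b-> n11
  n5 = a.0\{b} | (a.0 | b.b.0) ⊢ -a-> n10, -a-> n12, -b-> n13
  n6 = a.0\{b} | (a.a.0 | b.0) ⊢ -a-> n11, -a-> n13, -b-> n14
  n7 = a.a.0\{b} | (0 | b.b.0) ⊢ -a-> n12, -b-> n15
  n8 = a.a.0\{b} | (a.0 | b.0) ⊢ -a-> n13, -a-> n15, -b-> n16
  n9 = a.a.0\{b} | (a.a.0 | 0) ⊢ -a-> n14, -a-> n16
  n10 = 0\{b} | (a.0 | b.b.0) ⊢ -a-> n17, -b-> n18
  n11 = 0\{b} | (a.a.0 | b.0) ⊢ -a-> n18, -b-> n19
  n12 = a.0\{b} | (0 | b.b.0) ⊢ -a-> n17, -b-> n20
  n13 = a.0\{b} | (a.0 | b.0) ⊢ -a-> n18, -a-> n20, -b-> n21
  n14 = a.0\{b} | (a.a.0 | 0) ⊢ -a-> n19, -a-> n21
  n15 = a.a.0\{b} | (0 | b.0) ⊢ -a-> n20, -b-> n22
  n16 = a.a.0\{b} | (a.0 | 0) ⊢ -a-> n21, -a-> n22
  n17 = 0\{b} | (0 | b.b.0) ⊢ -b-> n23
  n18 = 0\{b} | (a.0 | b.0) ⊢ -a-> n23, -b-> n24
  n19 = 0\{b} | (a.a.0 | 0) ⊢ -a-> n24
  n20 = a.0\{b} | (0 | b.0) ⊢ -a-> n23, -b-> n25
  n21 = a.0\{b} | (a.0 | 0) ⊢ -a-> n24, -a-> n25
  n22 = a.a.0\{b} | (0 | 0) ⊢ -a-> n25
  n23 = 0\{b} | (0 | b.0) ⊢ -b-> n26
  n24 = 0\{b} | (a.0 | 0) ⊢ -a-> n26
  n25 = a.0\{b} | (0 | 0) ⊢ -a-> n26
  n26 = 0\{b} | (0 | 0) ⊢ ∅
Run σ = ⟨abbb⟩ on P: start {m0}
  after a @ step 1: {m1, m2}
  after b @ step 2: {m6, m7, m8}
  after b @ step 3: {m14, m15, m16}
  after b @ step 4: {m22}
  P completes σ.
Run σ = ⟨abbb⟩ on Q: start {n0}
  after a @ step 1: {n1, n2}
  after b @ step 2: {n6, n8}
  after b @ step 3: {n14, n16}
  after b @ step 4: ∅  — Q cannot continue

abbb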